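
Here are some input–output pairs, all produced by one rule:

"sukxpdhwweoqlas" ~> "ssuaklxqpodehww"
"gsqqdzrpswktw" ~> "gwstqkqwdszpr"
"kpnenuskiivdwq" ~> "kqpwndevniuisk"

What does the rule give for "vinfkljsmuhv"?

vvihnufmkslj

The pattern: take characters alternately from the front and the back (1st, last, 2nd, 2nd-last, ...).
Doing the same to "vinfkljsmuhv": "vvihnufmkslj".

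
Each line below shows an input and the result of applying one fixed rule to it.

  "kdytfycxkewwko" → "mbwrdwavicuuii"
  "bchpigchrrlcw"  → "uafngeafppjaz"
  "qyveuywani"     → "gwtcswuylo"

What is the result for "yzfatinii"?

gxdyrglgw

Each output is the input with this applied: shift every letter 2 places backward in the alphabet (wrapping around), then swap the first and last characters.
On "yzfatinii": the first step gives "wxdyrglgg", and the second then gives "gxdyrglgw".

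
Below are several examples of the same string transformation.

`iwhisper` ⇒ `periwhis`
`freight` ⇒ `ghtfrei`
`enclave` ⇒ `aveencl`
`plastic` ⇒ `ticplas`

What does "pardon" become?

donpar

Looking at the pairs, the operation is to move the last 3 characters to the front (rotate right by 3).
Applying that to "pardon" gives "donpar".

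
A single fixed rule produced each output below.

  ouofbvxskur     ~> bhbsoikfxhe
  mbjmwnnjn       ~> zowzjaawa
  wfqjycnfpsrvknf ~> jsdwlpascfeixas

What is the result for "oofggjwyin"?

The transformation: shift every letter 13 places forward in the alphabet (wrapping around) — i.e. ROT13.
On "oofggjwyin" that produces "bbsttwjlva".

bbsttwjlva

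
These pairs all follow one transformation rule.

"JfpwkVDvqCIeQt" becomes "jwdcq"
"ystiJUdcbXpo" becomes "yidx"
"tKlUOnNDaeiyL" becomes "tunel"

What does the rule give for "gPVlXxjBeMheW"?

Rule — keep one character in every 3, starting at position 1 (positions 1st, 4th, 7th, ...), then convert every letter to lowercase.
Starting from "gPVlXxjBeMheW": after the first operation, "gljMW"; after the second, "gljmw".

gljmw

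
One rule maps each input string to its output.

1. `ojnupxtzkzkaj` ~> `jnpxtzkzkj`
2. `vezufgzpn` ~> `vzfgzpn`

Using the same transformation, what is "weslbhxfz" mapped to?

Rule — remove every vowel.
Applying that to "weslbhxfz" gives "wslbhxfz".

wslbhxfz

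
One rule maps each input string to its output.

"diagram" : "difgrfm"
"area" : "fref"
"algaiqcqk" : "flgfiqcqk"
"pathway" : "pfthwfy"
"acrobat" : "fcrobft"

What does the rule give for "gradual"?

What's happening: replace every "a" with "f".
So "gradual" becomes "grfdufl".

grfdufl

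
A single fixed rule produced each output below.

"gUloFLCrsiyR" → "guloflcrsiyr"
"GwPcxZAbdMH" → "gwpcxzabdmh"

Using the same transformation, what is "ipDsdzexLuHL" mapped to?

ipdsdzexluhl

In each case the input is transformed by: convert every letter to lowercase.
For "ipDsdzexLuHL" the result is "ipdsdzexluhl".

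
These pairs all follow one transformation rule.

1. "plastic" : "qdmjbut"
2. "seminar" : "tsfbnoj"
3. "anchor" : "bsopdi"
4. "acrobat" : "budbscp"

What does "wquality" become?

xzruvjbm

Looking at the pairs, the operation is to shift every letter 1 place forward in the alphabet (wrapping around), then take characters alternately from the front and the back (1st, last, 2nd, 2nd-last, ...).
Applying both steps to "wquality": "xrvbmjuz", then "xzruvjbm".
(Check on "seminar": → "tfnjobs" → "tsfbnoj" ✓)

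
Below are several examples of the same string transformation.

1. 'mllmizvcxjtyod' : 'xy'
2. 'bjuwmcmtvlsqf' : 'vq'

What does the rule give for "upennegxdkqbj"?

The transformation: keep one character in every 3, starting at position 3 (positions 3rd, 6th, 9th, ...), then delete the first 2 characters.
"upennegxdkqbj" → "eedb" → "db".

db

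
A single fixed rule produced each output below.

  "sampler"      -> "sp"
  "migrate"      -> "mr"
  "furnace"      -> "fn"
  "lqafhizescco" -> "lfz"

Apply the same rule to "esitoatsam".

ett

Each output is the input with this applied: keep one character in every 3, starting at position 1 (positions 1st, 4th, 7th, ...), then delete the last character.
Starting from "esitoatsam": after the first operation, "ettm"; after the second, "ett".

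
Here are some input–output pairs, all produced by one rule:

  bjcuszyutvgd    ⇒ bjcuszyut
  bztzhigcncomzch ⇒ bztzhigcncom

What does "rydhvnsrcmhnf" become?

The pattern: delete the last 3 characters.
So "rydhvnsrcmhnf" becomes "rydhvnsrcm".

rydhvnsrcm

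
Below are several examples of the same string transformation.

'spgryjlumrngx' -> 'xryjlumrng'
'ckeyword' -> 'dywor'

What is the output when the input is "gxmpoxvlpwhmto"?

opoxvlpwhmt

Each output is the input with this applied: delete the first 3 characters, then move the last character to the front.
On "gxmpoxvlpwhmto": the first step gives "poxvlpwhmto", and the second then gives "opoxvlpwhmt".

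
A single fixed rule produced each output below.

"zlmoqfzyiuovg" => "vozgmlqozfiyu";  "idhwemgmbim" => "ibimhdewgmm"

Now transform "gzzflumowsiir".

Rule — move the last 3 characters to the front (rotate right by 3), then swap each adjacent pair of characters (1↔2, 3↔4, ...).
On "gzzflumowsiir" that produces "iigrzzlfmuwos".

iigrzzlfmuwos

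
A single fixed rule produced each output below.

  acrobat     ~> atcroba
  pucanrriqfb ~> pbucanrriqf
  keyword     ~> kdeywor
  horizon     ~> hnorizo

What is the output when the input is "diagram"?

Looking at the pairs, the operation is to swap the first and last characters, then move the last character to the front.
For "diagram", step one produces "miagrad"; step two turns that into "dmiagra".
(Check on "acrobat": → "tcrobaa" → "atcroba" ✓)

dmiagra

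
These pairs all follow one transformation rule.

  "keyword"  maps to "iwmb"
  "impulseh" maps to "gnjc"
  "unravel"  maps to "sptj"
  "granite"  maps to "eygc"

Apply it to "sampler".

qkjp

In each case the input is transformed by: keep every other character starting from the first (positions 1st, 3rd, 5th, ...), then shift every letter 2 places backward in the alphabet (wrapping around).
Applying that to "sampler" gives "qkjp".
(Check on "granite": → "gaie" → "eygc" ✓)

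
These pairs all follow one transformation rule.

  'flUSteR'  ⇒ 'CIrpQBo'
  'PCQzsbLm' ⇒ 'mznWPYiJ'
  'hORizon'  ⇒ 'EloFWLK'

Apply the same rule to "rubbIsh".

Looking at the pairs, the operation is to flip the case of every letter, then shift every letter 3 places backward in the alphabet (wrapping around).
For "rubbIsh" the result is "ORYYfPE".

ORYYfPE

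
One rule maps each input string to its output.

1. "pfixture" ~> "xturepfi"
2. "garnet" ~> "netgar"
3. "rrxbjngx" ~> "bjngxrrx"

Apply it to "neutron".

tronneu

In each case the input is transformed by: move the first 3 characters to the end (rotate left by 3).
"neutron" → "tronneu".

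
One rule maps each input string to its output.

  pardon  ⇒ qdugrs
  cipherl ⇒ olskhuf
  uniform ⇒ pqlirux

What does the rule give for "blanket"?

The transformation: swap the first and last characters, then shift every letter 3 places forward in the alphabet (wrapping around).
On "blanket": the first step gives "tlankeb", and the second then gives "wodqnhe".

wodqnhe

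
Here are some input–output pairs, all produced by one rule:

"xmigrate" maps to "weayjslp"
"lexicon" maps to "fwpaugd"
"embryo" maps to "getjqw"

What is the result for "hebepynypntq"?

The pattern: shift every letter 8 places backward in the alphabet (wrapping around), then swap the first and last characters.
On "hebepynypntq" that produces "iwtwhqfqhflz".

iwtwhqfqhflz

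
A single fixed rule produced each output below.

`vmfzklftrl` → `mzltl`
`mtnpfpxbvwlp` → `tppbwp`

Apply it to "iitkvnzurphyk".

iknupy

Looking at the pairs, the operation is to keep every other character starting from the second (positions 2nd, 4th, 6th, ...).
Doing the same to "iitkvnzurphyk": "iknupy".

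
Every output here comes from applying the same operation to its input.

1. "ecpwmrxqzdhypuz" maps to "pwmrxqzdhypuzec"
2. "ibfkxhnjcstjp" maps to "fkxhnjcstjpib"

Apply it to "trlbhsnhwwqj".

What's happening: move the first 2 characters to the end (rotate left by 2).
Doing the same to "trlbhsnhwwqj": "lbhsnhwwqjtr".

lbhsnhwwqjtr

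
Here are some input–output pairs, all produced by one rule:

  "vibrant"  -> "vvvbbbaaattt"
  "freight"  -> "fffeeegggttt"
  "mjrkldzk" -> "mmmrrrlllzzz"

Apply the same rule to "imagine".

The pattern: keep every other character starting from the first (positions 1st, 3rd, 5th, ...), then repeat every character 3 times.
For "imagine", step one produces "iaie"; step two turns that into "iiiaaaiiieee".

iiiaaaiiieee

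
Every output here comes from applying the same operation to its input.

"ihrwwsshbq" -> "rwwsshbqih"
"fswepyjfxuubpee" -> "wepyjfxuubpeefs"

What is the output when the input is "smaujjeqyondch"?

Looking at the pairs, the operation is to move the first 2 characters to the end (rotate left by 2).
On "smaujjeqyondch" that produces "aujjeqyondchsm".

aujjeqyondchsm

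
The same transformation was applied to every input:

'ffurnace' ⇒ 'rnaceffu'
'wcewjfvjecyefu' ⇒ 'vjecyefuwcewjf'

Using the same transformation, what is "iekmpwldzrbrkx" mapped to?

The transformation: swap the front and back halves of the string, then move the last character to the front.
Applying both steps to "iekmpwldzrbrkx": "dzrbrkxiekmpwl", then "ldzrbrkxiekmpw".

ldzrbrkxiekmpw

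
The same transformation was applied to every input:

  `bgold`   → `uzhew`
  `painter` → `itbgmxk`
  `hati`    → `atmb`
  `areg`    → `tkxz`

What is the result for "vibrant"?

obuktgm

The transformation: shift every letter 7 places backward in the alphabet (wrapping around).
"vibrant" → "obuktgm".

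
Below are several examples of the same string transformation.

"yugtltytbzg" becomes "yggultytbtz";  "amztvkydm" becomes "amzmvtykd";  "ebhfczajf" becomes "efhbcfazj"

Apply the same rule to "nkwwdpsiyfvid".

ndwkdwspyivfi

The rule is to move the last character to the front, then swap each adjacent pair of characters (1↔2, 3↔4, ...).
On "nkwwdpsiyfvid": the first step gives "dnkwwdpsiyfvi", and the second then gives "ndwkdwspyivfi".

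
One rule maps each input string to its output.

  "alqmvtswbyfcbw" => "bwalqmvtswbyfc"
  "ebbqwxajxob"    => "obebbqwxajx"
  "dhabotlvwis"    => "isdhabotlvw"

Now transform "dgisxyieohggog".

ogdgisxyieohgg

Rule — move the last 2 characters to the front (rotate right by 2).
For "dgisxyieohggog" the result is "ogdgisxyieohgg".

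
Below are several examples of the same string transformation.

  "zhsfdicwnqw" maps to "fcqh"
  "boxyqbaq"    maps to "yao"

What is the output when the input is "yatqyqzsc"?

Each output is the input with this applied: move the first 3 characters to the end (rotate left by 3), then keep one character in every 3, starting at position 1 (positions 1st, 4th, 7th, ...).
"yatqyqzsc" → "qyqzscyat" → "qzy".

qzy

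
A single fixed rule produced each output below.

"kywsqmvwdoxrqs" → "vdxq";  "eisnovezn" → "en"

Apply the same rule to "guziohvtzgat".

Each output is the input with this applied: keep every other character starting from the first (positions 1st, 3rd, 5th, ...), then delete the first 3 characters.
"guziohvtzgat" → "gzovza" → "vza".

vza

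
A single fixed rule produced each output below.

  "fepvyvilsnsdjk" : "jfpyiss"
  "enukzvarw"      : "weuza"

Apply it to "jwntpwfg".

fjnp

Each output is the input with this applied: keep every other character starting from the first (positions 1st, 3rd, 5th, ...), then move the last character to the front.
"jwntpwfg" → "jnpf" → "fjnp".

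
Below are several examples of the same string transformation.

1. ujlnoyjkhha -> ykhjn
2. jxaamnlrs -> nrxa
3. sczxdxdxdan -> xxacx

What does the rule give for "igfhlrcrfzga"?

rrzagh

The rule is to keep every other character starting from the second (positions 2nd, 4th, 6th, ...), then move the first 2 characters to the end (rotate left by 2).
Starting from "igfhlrcrfzga": after the first operation, "ghrrza"; after the second, "rrzagh".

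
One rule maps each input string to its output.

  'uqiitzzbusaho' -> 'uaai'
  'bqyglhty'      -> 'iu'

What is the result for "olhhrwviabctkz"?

In each case the input is transformed by: shift every letter 1 place forward in the alphabet (wrapping around), then keep only the vowels.
For "olhhrwviabctkz", step one produces "pmiisxwjbcdula"; step two turns that into "iiua".

iiua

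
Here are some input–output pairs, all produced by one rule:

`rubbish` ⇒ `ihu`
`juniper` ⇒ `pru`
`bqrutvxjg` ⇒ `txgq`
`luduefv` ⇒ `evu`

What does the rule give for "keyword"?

Each output is the input with this applied: move the first 3 characters to the end (rotate left by 3), then keep every other character starting from the second (positions 2nd, 4th, 6th, ...).
Starting from "keyword": after the first operation, "wordkey"; after the second, "ode".

ode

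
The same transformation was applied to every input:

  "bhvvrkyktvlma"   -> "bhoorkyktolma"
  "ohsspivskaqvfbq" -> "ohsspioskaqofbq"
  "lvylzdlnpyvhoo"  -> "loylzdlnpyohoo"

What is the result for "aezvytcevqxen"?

aezoytceoqxen

Each output is the input with this applied: replace every "v" with "o".
So "aezvytcevqxen" becomes "aezoytceoqxen".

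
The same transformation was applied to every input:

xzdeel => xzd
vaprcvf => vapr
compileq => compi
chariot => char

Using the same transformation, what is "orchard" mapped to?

orch

Looking at the pairs, the operation is to delete the last 3 characters.
Applying that to "orchard" gives "orch".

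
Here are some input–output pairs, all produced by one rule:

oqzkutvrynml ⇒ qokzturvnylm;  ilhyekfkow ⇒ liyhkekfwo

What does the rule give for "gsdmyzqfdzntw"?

sgmdzyfqzdtnw

Looking at the pairs, the operation is to swap each adjacent pair of characters (1↔2, 3↔4, ...).
On "gsdmyzqfdzntw" that produces "sgmdzyfqzdtnw".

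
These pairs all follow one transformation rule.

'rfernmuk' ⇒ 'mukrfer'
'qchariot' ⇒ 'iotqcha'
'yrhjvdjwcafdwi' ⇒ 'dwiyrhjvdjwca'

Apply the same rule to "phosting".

ingphos

In each case the input is transformed by: move the last 3 characters to the front (rotate right by 3), then delete the last character.
Applying both steps to "phosting": "ingphost", then "ingphos".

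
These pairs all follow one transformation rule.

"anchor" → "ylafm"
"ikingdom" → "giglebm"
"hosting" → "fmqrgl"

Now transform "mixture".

kgvrsp

The pattern: shift every letter 2 places backward in the alphabet (wrapping around), then delete the last character.
Applying both steps to "mixture": "kgvrspc", then "kgvrsp".
(Check on "anchor": → "ylafmp" → "ylafm" ✓)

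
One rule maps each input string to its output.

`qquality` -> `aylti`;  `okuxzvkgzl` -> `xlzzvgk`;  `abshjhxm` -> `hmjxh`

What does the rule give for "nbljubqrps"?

jsupbrq

The transformation: delete the first 3 characters, then take characters alternately from the front and the back (1st, last, 2nd, 2nd-last, ...).
"nbljubqrps" → "jubqrps" → "jsupbrq".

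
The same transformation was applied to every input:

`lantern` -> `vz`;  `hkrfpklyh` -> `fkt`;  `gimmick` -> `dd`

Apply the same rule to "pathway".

The transformation: keep one character in every 3, starting at position 2 (positions 2nd, 5th, 8th, ...), then shift every letter 5 places backward in the alphabet (wrapping around).
"pathway" → "vr".

vr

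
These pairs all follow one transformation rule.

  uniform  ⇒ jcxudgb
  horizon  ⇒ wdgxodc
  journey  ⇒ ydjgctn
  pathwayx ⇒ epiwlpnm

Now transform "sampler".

The pattern: shift every letter 11 places backward in the alphabet (wrapping around).
Applying that to "sampler" gives "hpbeatg".

hpbeatg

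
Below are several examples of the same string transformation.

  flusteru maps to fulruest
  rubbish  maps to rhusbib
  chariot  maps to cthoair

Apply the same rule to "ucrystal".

In each case the input is transformed by: take characters alternately from the front and the back (1st, last, 2nd, 2nd-last, ...).
So "ucrystal" becomes "ulcartys".

ulcartys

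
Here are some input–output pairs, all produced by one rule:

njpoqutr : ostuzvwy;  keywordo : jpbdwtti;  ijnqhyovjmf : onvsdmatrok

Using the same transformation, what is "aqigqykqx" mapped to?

vflndvvpc

The transformation: shift every letter 5 places forward in the alphabet (wrapping around), then swap each adjacent pair of characters (1↔2, 3↔4, ...).
Starting from "aqigqykqx": after the first operation, "fvnlvdpvc"; after the second, "vflndvvpc".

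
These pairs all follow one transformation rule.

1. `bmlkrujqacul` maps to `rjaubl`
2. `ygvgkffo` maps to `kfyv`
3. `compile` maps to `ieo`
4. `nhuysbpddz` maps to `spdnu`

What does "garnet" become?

egr

Each output is the input with this applied: move the first 3 characters to the end (rotate left by 3), then keep every other character starting from the second (positions 2nd, 4th, 6th, ...).
Working it through for "garnet": intermediate "netgar", final "egr".
(Check on "compile": → "pilecom" → "ieo" ✓)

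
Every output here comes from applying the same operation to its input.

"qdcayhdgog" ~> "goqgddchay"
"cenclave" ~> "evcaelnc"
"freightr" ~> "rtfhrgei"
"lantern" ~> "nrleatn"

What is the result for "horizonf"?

fnhoozri

Rule — move the last character to the front, then take characters alternately from the front and the back (1st, last, 2nd, 2nd-last, ...).
Working it through for "horizonf": intermediate "fhorizon", final "fnhoozri".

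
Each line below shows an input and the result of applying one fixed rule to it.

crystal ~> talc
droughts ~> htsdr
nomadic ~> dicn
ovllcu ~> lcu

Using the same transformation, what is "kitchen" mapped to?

Looking at the pairs, the operation is to move the last 3 characters to the front (rotate right by 3), then delete the last 3 characters.
Applying both steps to "kitchen": "henkitc", then "henk".

henk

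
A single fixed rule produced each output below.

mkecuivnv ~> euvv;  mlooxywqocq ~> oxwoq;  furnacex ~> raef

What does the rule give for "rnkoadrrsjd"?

Each output is the input with this applied: move the first character to the end, then keep every other character starting from the second (positions 2nd, 4th, 6th, ...).
On "rnkoadrrsjd": the first step gives "nkoadrrsjdr", and the second then gives "karsd".

karsd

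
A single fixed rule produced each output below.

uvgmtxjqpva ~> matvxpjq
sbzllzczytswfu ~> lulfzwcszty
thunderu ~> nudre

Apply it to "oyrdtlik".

Rule — delete the first 3 characters, then take characters alternately from the front and the back (1st, last, 2nd, 2nd-last, ...).
Doing the same to "oyrdtlik": "dktil".
(Check on "uvgmtxjqpva": → "mtxjqpva" → "matvxpjq" ✓)

dktil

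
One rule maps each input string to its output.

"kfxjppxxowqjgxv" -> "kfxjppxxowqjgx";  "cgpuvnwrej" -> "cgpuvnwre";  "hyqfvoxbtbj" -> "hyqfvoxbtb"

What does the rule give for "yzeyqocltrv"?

What's happening: delete the last character.
So "yzeyqocltrv" becomes "yzeyqocltr".

yzeyqocltr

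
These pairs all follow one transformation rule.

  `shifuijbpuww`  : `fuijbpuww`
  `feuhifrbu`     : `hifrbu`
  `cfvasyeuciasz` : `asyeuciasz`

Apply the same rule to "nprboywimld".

boywimld

Rule — delete the first 3 characters.
Applying that to "nprboywimld" gives "boywimld".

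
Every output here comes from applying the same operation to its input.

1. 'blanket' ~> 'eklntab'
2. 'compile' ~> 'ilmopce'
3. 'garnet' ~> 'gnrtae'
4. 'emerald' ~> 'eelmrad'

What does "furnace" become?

What's happening: sort the characters into alphabetical order, then move the first 2 characters to the end (rotate left by 2).
"furnace" → "acefnru" → "efnruac".

efnruac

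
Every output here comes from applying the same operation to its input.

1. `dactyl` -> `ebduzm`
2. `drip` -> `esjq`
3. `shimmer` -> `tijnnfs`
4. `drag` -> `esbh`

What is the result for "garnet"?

Looking at the pairs, the operation is to shift every letter 1 place forward in the alphabet (wrapping around).
So "garnet" becomes "hbsofu".

hbsofu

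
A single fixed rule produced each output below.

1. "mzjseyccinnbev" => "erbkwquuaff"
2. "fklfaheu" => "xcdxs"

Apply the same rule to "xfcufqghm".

pxumxi

The rule is to delete the last 3 characters, then shift every letter 8 places backward in the alphabet (wrapping around).
For "xfcufqghm", step one produces "xfcufq"; step two turns that into "pxumxi".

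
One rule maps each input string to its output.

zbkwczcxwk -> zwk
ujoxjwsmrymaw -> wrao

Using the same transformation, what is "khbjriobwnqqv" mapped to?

Looking at the pairs, the operation is to keep one character in every 3, starting at position 3 (positions 3rd, 6th, 9th, ...), then move the first character to the end.
On "khbjriobwnqqv": the first step gives "biwq", and the second then gives "iwqb".
(Check on "zbkwczcxwk": → "kzw" → "zwk" ✓)

iwqb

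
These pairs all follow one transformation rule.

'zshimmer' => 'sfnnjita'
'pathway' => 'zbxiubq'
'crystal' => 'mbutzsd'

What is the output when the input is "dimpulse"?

Each output is the input with this applied: shift every letter 1 place forward in the alphabet (wrapping around), then reverse the string.
For "dimpulse", step one produces "ejnqvmtf"; step two turns that into "ftmvqnje".

ftmvqnje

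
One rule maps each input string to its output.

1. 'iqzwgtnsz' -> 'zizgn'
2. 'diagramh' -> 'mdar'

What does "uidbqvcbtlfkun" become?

uudqctf

The rule is to keep every other character starting from the first (positions 1st, 3rd, 5th, ...), then move the last character to the front.
So "uidbqvcbtlfkun" becomes "uudqctf".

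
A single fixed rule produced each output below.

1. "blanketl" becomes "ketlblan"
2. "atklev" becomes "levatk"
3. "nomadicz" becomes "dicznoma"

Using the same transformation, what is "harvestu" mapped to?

The transformation: swap the front and back halves of the string.
Applying that to "harvestu" gives "estuharv".

estuharv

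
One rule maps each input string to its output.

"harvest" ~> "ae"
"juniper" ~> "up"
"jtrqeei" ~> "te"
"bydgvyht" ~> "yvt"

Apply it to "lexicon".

The rule is to keep one character in every 3, starting at position 2 (positions 2nd, 5th, 8th, ...).
Doing the same to "lexicon": "ec".

ec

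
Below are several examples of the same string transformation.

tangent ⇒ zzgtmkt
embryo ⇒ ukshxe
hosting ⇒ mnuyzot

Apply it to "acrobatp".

Each output is the input with this applied: shift every letter 6 places forward in the alphabet (wrapping around), then move the last character to the front.
For "acrobatp", step one produces "gixuhgzv"; step two turns that into "vgixuhgz".

vgixuhgz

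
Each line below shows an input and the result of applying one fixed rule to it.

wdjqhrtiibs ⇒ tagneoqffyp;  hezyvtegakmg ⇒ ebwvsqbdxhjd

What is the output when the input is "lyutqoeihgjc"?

ivrqnlbfedgz

What's happening: shift every letter 3 places backward in the alphabet (wrapping around).
"lyutqoeihgjc" → "ivrqnlbfedgz".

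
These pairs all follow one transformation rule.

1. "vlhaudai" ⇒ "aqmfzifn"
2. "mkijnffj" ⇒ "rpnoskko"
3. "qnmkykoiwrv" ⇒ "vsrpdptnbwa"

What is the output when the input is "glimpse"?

Each output is the input with this applied: shift every letter 5 places forward in the alphabet (wrapping around).
Doing the same to "glimpse": "lqnruxj".

lqnruxj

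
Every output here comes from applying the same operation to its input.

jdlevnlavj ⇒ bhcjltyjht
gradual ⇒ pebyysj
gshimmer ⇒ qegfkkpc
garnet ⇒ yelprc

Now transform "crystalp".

Looking at the pairs, the operation is to shift every letter 2 places backward in the alphabet (wrapping around), then swap each adjacent pair of characters (1↔2, 3↔4, ...).
Starting from "crystalp": after the first operation, "apwqryjn"; after the second, "paqwyrnj".
(Check on "gradual": → "epybsyj" → "pebyysj" ✓)

paqwyrnj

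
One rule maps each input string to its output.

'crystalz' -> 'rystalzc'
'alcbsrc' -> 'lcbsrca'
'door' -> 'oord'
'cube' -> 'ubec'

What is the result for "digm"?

igmd

In each case the input is transformed by: move the first character to the end.
Doing the same to "digm": "igmd".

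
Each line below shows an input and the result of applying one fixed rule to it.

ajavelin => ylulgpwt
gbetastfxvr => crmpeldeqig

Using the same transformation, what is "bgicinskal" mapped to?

The transformation: shift every letter 11 places forward in the alphabet (wrapping around), then move the last character to the front.
"bgicinskal" → "mrtntydvlw" → "wmrtntydvl".

wmrtntydvl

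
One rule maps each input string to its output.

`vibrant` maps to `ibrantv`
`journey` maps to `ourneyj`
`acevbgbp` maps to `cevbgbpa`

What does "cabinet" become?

abinetc

Each output is the input with this applied: move the first character to the end.
So "cabinet" becomes "abinetc".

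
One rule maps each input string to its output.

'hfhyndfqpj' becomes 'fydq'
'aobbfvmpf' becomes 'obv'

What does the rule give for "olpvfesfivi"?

lvef

Each output is the input with this applied: keep every other character starting from the second (positions 2nd, 4th, 6th, ...), then delete the last character.
On "olpvfesfivi": the first step gives "lvefv", and the second then gives "lvef".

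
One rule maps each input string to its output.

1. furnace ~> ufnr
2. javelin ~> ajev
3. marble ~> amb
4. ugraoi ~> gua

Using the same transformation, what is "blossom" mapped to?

What's happening: swap each adjacent pair of characters (1↔2, 3↔4, ...), then delete the last 3 characters.
For "blossom", step one produces "lbsoosm"; step two turns that into "lbso".

lbso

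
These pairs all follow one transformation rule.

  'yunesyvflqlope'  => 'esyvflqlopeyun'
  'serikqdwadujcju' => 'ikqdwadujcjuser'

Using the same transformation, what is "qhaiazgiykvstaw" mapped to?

iazgiykvstawqha

What's happening: move the first 3 characters to the end (rotate left by 3).
On "qhaiazgiykvstaw" that produces "iazgiykvstawqha".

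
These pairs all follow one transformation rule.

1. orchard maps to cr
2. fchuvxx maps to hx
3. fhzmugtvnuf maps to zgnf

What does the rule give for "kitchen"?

te

Rule — move the first character to the end, then keep one character in every 3, starting at position 2 (positions 2nd, 5th, 8th, ...).
"kitchen" → "itchenk" → "te".
(Check on "fchuvxx": → "chuvxxf" → "hx" ✓)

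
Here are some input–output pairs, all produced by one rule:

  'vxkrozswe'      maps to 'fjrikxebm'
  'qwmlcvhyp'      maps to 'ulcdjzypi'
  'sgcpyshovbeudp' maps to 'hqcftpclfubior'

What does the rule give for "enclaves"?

Rule — shift every letter 13 places forward in the alphabet (wrapping around) — i.e. ROT13, then move the last 3 characters to the front (rotate right by 3).
"enclaves" → "rapynirf" → "irfrapyn".
(Check on "qwmlcvhyp": → "djzypiulc" → "ulcdjzypi" ✓)

irfrapyn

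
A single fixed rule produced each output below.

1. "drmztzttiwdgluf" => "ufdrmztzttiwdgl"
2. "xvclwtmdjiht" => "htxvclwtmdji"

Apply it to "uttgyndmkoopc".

pcuttgyndmkoo

Looking at the pairs, the operation is to move the last 2 characters to the front (rotate right by 2).
Applying that to "uttgyndmkoopc" gives "pcuttgyndmkoo".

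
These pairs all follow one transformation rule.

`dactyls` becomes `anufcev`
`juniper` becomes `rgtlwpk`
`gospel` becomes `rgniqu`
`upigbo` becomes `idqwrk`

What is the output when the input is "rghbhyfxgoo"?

Looking at the pairs, the operation is to move the last 3 characters to the front (rotate right by 3), then shift every letter 2 places forward in the alphabet (wrapping around).
"rghbhyfxgoo" → "goorghbhyfx" → "iqqtijdjahz".

iqqtijdjahz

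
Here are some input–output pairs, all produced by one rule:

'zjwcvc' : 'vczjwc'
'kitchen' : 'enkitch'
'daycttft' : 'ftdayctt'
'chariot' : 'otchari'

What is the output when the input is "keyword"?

rdkeywo

The pattern: move the last 2 characters to the front (rotate right by 2).
On "keyword" that produces "rdkeywo".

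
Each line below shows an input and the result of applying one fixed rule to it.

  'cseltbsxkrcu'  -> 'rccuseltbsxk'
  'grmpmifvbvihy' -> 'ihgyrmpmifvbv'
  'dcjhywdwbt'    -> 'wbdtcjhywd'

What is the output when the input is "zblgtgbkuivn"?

ivznblgtgbku

The pattern: swap the first and last characters, then move the last 3 characters to the front (rotate right by 3).
Applying both steps to "zblgtgbkuivn": "nblgtgbkuivz", then "ivznblgtgbku".
(Check on "cseltbsxkrcu": → "useltbsxkrcc" → "rccuseltbsxk" ✓)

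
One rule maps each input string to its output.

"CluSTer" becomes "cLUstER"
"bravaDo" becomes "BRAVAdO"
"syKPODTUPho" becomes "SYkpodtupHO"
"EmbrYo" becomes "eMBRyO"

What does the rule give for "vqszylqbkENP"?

VQSZYLQBKenp

Looking at the pairs, the operation is to flip the case of every letter.
Applying that to "vqszylqbkENP" gives "VQSZYLQBKenp".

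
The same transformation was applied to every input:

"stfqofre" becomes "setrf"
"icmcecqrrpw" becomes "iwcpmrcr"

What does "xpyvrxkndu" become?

What's happening: take characters alternately from the front and the back (1st, last, 2nd, 2nd-last, ...), then delete the last 3 characters.
Working it through for "xpyvrxkndu": intermediate "xupdynvkrx", final "xupdynv".

xupdynv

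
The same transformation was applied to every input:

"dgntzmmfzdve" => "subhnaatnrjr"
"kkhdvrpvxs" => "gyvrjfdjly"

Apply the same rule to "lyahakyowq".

In each case the input is transformed by: swap the first and last characters, then shift every letter 12 places backward in the alphabet (wrapping around).
For "lyahakyowq", step one produces "qyahakyowl"; step two turns that into "emovoymckz".

emovoymckz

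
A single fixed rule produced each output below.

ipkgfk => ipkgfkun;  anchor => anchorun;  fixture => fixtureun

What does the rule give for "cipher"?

cipherun

Looking at the pairs, the operation is to append "un".
So "cipher" becomes "cipherun".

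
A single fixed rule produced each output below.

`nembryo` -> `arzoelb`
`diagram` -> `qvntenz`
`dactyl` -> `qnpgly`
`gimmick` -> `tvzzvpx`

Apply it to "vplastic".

icynfgvp

What's happening: shift every letter 13 places forward in the alphabet (wrapping around) — i.e. ROT13.
"vplastic" → "icynfgvp".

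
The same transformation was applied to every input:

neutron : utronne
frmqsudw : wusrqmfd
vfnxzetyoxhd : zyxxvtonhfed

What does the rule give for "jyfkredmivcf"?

The rule is to sort the characters into reverse alphabetical order.
Doing the same to "jyfkredmivcf": "yvrmkjiffedc".

yvrmkjiffedc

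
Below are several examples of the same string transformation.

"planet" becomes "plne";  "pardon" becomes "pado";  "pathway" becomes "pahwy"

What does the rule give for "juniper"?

juipr

Each output is the input with this applied: double every character, then keep one character in every 3, starting at position 1 (positions 1st, 4th, 7th, ...).
Working it through for "juniper": intermediate "jjuunniippeerr", final "juipr".
(Check on "pardon": → "ppaarrddoonn" → "pado" ✓)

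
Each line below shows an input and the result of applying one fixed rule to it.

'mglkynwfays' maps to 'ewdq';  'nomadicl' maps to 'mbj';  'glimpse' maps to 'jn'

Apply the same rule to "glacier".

Each output is the input with this applied: keep one character in every 3, starting at position 2 (positions 2nd, 5th, 8th, ...), then shift every letter 2 places backward in the alphabet (wrapping around).
Doing the same to "glacier": "jg".

jg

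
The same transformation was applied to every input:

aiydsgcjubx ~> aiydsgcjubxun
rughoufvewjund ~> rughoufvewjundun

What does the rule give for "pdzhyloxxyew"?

pdzhyloxxyewun

Looking at the pairs, the operation is to append "un".
On "pdzhyloxxyew" that produces "pdzhyloxxyewun".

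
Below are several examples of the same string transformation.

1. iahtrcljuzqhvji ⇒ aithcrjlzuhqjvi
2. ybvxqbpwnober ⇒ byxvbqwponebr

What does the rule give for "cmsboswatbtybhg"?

The pattern: swap each adjacent pair of characters (1↔2, 3↔4, ...).
So "cmsboswatbtybhg" becomes "mcbssoawbtythbg".

mcbssoawbtythbg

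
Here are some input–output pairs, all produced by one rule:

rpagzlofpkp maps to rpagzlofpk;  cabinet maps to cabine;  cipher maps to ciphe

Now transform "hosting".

hostin

In each case the input is transformed by: delete the last character.
For "hosting" the result is "hostin".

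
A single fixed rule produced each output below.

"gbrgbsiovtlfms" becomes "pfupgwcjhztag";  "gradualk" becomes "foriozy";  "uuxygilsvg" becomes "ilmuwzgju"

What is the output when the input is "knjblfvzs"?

bxpztjng

In each case the input is transformed by: shift every letter 12 places backward in the alphabet (wrapping around), then delete the first character.
Working it through for "knjblfvzs": intermediate "ybxpztjng", final "bxpztjng".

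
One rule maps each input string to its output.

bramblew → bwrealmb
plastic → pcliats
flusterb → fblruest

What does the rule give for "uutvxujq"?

Looking at the pairs, the operation is to take characters alternately from the front and the back (1st, last, 2nd, 2nd-last, ...).
Applying that to "uutvxujq" gives "uqujtuvx".

uqujtuvx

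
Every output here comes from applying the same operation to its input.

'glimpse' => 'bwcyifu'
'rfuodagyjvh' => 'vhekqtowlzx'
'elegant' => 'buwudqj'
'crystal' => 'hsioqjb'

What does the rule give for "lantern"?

qbjdhud

The transformation: swap each adjacent pair of characters (1↔2, 3↔4, ...), then shift every letter 10 places backward in the alphabet (wrapping around).
For "lantern", step one produces "altnren"; step two turns that into "qbjdhud".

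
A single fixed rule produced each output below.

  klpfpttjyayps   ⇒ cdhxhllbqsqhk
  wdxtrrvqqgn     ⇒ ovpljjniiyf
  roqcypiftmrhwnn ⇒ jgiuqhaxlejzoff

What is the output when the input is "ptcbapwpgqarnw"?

Rule — shift every letter 8 places backward in the alphabet (wrapping around).
On "ptcbapwpgqarnw" that produces "hlutshohyisjfo".

hlutshohyisjfo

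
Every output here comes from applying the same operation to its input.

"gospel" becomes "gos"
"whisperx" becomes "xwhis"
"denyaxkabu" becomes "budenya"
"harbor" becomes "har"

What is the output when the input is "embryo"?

The transformation: swap the front and back halves of the string, then delete the first 3 characters.
"embryo" → "emb".
(Check on "gospel": → "pelgos" → "gos" ✓)

emb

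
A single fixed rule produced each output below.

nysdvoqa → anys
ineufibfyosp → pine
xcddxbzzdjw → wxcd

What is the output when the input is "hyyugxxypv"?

Rule — move the last character to the front, then keep only the first 4 characters.
For "hyyugxxypv", step one produces "vhyyugxxyp"; step two turns that into "vhyy".

vhyy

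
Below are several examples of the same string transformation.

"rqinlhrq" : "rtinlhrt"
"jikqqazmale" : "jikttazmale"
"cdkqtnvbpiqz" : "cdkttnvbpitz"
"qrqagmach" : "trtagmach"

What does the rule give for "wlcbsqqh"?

wlcbstth

The pattern: replace every "q" with "t".
On "wlcbsqqh" that produces "wlcbstth".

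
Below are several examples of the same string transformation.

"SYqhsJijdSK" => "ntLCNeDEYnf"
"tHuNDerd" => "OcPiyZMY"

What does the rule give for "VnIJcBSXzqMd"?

qIdeXwnsULhY

Each output is the input with this applied: shift every letter 5 places backward in the alphabet (wrapping around), then flip the case of every letter.
Working it through for "VnIJcBSXzqMd": intermediate "QiDExWNSulHy", final "qIdeXwnsULhY".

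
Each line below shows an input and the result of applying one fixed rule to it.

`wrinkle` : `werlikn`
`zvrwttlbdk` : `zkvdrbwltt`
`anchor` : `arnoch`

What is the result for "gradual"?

glraaud

Looking at the pairs, the operation is to take characters alternately from the front and the back (1st, last, 2nd, 2nd-last, ...).
So "gradual" becomes "glraaud".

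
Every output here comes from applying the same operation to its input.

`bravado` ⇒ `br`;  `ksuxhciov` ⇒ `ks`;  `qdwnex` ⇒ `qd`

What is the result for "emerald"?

em

Looking at the pairs, the operation is to keep only the first 2 characters.
On "emerald" that produces "em".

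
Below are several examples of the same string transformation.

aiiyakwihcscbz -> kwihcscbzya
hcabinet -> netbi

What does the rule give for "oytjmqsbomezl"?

What's happening: delete the first 3 characters, then move the first 2 characters to the end (rotate left by 2).
For "oytjmqsbomezl", step one produces "jmqsbomezl"; step two turns that into "qsbomezljm".

qsbomezljm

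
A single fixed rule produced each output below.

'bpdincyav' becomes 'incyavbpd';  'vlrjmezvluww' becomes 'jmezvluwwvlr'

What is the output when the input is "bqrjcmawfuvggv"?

jcmawfuvggvbqr

Looking at the pairs, the operation is to move the first 3 characters to the end (rotate left by 3).
"bqrjcmawfuvggv" → "jcmawfuvggvbqr".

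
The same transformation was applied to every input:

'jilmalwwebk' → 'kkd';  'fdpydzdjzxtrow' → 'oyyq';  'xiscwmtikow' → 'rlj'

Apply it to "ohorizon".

Looking at the pairs, the operation is to shift every letter 1 place backward in the alphabet (wrapping around), then keep one character in every 3, starting at position 3 (positions 3rd, 6th, 9th, ...).
On "ohorizon": the first step gives "ngnqhynm", and the second then gives "ny".

ny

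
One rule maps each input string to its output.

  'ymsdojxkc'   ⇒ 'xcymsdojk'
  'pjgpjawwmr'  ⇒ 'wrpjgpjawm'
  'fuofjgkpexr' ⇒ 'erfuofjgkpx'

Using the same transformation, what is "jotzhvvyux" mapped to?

yxjotzhvvu

What's happening: move the last 2 characters to the front (rotate right by 2), then swap the first and last characters.
For "jotzhvvyux", step one produces "uxjotzhvvy"; step two turns that into "yxjotzhvvu".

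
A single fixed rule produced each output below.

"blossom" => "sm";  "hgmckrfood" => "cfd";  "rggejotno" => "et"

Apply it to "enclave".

Looking at the pairs, the operation is to keep one character in every 3, starting at position 1 (positions 1st, 4th, 7th, ...), then delete the first character.
Doing the same to "enclave": "le".

le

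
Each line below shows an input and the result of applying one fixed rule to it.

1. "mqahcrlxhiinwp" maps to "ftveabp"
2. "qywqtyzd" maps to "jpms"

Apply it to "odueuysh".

Each output is the input with this applied: keep every other character starting from the first (positions 1st, 3rd, 5th, ...), then shift every letter 7 places backward in the alphabet (wrapping around).
On "odueuysh": the first step gives "ouus", and the second then gives "hnnl".

hnnl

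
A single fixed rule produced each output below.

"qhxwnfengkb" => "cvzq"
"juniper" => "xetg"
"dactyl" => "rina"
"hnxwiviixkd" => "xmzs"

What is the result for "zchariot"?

gxdi

Rule — shift every letter 11 places backward in the alphabet (wrapping around), then keep only the last 4 characters.
For "zchariot" the result is "gxdi".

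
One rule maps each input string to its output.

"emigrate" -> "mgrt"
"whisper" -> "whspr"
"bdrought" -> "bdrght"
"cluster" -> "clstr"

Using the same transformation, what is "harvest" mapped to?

What's happening: remove every vowel.
Applying that to "harvest" gives "hrvst".

hrvst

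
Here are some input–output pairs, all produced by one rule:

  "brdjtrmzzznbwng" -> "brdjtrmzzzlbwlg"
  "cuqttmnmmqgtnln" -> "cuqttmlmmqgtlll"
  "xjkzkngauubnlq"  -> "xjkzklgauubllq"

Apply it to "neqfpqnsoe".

leqfpqlsoe

Each output is the input with this applied: replace every "n" with "l".
Doing the same to "neqfpqnsoe": "leqfpqlsoe".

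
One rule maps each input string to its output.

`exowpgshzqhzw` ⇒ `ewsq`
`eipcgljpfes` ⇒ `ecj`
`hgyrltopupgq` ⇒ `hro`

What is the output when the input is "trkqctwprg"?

Rule — delete the last 3 characters, then keep one character in every 3, starting at position 1 (positions 1st, 4th, 7th, ...).
So "trkqctwprg" becomes "tqw".

tqw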